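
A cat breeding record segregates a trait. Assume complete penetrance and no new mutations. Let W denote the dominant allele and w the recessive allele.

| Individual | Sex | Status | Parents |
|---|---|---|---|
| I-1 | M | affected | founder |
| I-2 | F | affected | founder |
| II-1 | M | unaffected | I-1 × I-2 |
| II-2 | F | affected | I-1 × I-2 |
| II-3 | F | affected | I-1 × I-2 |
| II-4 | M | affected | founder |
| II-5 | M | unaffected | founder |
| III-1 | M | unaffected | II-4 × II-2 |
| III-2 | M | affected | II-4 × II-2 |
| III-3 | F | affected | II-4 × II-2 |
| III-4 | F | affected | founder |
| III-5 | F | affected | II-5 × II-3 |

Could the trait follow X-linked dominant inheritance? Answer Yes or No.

Yes

A consistent assignment under X-linked dominant exists: I-1 X^W Y, I-2 X^W X^w, II-1 X^w Y, II-2 X^W X^w, II-3 X^W X^W, II-4 X^W Y, II-5 X^w Y, III-1 X^w Y, III-2 X^W Y, III-3 X^W X^W, III-4 X^W X^W, III-5 X^W X^w.
In this assignment every recorded phenotype matches its genotype and every non-founder's genotype is obtainable from its parents' genotypes, so the pedigree is consistent.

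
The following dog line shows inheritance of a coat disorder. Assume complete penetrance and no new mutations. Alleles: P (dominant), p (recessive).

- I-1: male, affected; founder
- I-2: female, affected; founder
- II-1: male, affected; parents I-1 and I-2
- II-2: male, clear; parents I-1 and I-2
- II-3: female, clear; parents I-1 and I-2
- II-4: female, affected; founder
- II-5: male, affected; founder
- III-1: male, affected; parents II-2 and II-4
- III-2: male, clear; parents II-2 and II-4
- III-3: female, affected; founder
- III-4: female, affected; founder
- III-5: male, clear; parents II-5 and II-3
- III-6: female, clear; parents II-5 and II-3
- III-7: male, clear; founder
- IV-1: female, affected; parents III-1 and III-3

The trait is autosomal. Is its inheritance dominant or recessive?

dominant

I-1 and I-2 are both affected yet have a clear child II-2. Under a recessive model two affected parents are homozygous and every child would be affected, so the trait cannot be recessive.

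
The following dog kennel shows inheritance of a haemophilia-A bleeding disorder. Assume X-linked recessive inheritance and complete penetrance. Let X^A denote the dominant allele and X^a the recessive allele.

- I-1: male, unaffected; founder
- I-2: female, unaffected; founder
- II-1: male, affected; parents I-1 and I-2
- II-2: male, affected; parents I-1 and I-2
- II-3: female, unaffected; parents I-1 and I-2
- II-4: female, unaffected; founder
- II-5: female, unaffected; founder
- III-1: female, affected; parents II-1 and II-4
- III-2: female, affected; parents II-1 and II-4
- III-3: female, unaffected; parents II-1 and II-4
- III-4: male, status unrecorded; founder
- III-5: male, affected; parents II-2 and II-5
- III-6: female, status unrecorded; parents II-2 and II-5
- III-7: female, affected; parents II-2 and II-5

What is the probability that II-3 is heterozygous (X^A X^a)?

I-1 is unaffected, so I-1 is X^A Y.
I-2 is unaffected so carries A and passed a to II-1 (X^a Y), so I-2 is X^A X^a.
Their cross gives offspring ratios 1/2 X^A X^A : 1/2 X^A X^a. Conditioning on II-3 being unaffected, P(X^A X^a) = 1/2 / 1 = 1/2.

1/2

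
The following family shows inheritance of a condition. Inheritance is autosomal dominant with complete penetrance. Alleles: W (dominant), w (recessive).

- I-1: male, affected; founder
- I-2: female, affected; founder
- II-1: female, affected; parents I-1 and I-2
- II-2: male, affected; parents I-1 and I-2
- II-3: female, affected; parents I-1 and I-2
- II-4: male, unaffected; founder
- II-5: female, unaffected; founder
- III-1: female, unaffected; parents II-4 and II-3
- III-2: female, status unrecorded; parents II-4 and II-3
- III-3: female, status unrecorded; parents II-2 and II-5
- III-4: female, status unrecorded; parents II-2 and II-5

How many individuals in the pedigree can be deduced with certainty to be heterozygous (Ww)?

1

Obligate heterozygotes: II-3 is affected so carries W and passed w to III-1 (ww), so II-3 is Ww.
Every other individual is either homozygous by phenotype or has at least one consistent homozygous assignment, so the count is 1.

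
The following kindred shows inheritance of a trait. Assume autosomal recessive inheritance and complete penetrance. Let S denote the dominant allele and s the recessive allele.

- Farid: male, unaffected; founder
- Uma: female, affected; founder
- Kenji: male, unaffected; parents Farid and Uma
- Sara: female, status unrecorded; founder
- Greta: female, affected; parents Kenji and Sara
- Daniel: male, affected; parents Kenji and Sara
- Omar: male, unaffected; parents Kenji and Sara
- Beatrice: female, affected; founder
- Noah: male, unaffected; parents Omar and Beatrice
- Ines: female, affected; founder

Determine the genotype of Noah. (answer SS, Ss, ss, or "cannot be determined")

Ss

From phenotype alone, Noah is SS or Ss.
Noah is unaffected so carries S and received s from Beatrice (ss), so Noah is Ss.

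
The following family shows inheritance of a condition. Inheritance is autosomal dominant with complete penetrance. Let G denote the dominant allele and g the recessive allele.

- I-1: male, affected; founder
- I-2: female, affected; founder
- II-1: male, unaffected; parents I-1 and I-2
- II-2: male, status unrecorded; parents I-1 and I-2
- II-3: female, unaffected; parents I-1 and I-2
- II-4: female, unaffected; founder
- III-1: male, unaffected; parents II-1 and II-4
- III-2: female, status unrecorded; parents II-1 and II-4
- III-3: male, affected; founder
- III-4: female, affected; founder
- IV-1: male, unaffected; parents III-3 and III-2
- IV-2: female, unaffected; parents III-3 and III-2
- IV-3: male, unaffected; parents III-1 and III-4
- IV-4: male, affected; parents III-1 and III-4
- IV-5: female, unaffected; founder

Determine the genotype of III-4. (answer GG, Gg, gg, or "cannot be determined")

From phenotype alone, III-4 is GG or Gg.
III-4 is affected so carries G and passed g to IV-3 (gg), so III-4 is Gg.

Gg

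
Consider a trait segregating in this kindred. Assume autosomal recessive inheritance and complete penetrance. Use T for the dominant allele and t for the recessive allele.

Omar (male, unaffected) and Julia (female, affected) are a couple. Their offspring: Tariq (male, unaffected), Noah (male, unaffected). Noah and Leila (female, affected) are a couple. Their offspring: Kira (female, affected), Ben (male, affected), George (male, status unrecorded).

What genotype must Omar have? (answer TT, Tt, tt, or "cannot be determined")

cannot be determined

Omar's phenotype allows TT or Tt, and no parent or child forces a single allele at both positions; consistent genotype assignments exist with Omar as TT or Tt.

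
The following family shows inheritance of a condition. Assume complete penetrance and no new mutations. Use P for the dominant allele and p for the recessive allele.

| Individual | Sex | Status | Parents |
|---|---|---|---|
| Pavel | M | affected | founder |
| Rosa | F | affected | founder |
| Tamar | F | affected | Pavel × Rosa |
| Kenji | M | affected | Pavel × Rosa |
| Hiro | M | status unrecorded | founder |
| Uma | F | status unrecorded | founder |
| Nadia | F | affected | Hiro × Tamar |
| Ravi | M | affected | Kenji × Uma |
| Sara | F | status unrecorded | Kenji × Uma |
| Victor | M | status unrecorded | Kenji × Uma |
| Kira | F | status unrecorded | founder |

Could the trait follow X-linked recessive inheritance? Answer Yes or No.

A consistent assignment under X-linked recessive exists: Pavel X^p Y, Rosa X^p X^p, Tamar X^p X^p, Kenji X^p Y, Hiro X^p Y, Uma X^P X^p, Nadia X^p X^p, Ravi X^p Y, Sara X^P X^p, Victor X^P Y, Kira X^P X^P.
In this assignment every recorded phenotype matches its genotype and every non-founder's genotype is obtainable from its parents' genotypes, so the pedigree is consistent.

Yes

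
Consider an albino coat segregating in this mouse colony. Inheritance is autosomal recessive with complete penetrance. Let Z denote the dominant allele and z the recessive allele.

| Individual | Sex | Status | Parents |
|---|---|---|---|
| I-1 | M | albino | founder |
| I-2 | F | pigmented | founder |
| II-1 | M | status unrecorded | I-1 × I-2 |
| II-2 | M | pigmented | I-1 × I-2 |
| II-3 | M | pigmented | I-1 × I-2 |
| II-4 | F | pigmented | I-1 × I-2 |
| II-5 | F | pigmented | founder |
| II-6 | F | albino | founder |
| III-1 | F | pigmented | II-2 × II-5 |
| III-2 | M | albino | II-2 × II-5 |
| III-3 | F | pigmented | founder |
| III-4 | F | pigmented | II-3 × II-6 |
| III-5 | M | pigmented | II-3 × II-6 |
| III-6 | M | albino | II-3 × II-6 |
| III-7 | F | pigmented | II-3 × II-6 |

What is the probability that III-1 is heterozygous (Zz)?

II-2 is pigmented so carries Z and received z from I-1 (zz), so II-2 is Zz.
II-5 is pigmented so carries Z and passed z to III-2 (zz), so II-5 is Zz.
Their cross gives offspring ratios 1/4 ZZ : 1/2 Zz : 1/4 zz. Conditioning on III-1 being pigmented, P(Zz) = 1/2 / 3/4 = 2/3.

2/3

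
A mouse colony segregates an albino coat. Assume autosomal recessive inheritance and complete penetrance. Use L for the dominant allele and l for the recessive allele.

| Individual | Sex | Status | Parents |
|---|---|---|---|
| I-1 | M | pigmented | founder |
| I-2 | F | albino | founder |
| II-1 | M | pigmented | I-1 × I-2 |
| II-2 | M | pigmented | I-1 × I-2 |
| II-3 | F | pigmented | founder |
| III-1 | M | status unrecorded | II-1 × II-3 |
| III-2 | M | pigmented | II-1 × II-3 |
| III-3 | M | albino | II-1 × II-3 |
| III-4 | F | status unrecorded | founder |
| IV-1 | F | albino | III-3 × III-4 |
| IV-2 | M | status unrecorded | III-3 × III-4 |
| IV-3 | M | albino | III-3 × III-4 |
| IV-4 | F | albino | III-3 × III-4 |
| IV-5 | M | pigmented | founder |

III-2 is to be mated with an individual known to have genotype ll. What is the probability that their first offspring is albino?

II-1 is pigmented so carries L and received l from I-2 (ll), so II-1 is Ll.
II-3 is pigmented so carries L and passed l to III-3 (ll), so II-3 is Ll.
III-2 is a pigmented offspring of II-1 (Ll) × II-3 (Ll), whose cross gives 1/4 LL : 1/2 Ll : 1/4 ll; conditioning on being pigmented, III-2 is LL with probability 1/3, Ll with probability 2/3.
Summing over parental genotype combinations, P(offspring is albino) = 2/3·1/2 = 1/3.

1/3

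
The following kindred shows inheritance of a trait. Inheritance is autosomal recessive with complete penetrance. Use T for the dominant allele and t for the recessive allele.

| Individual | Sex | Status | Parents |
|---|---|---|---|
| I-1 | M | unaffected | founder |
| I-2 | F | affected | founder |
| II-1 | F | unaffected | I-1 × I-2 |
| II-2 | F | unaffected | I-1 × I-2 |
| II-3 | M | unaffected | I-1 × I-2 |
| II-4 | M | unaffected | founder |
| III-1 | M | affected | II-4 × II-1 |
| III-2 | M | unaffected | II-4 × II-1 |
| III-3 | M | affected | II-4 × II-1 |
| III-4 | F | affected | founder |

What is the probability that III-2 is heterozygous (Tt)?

2/3

II-4 is unaffected so carries T and passed t to III-1 (tt), so II-4 is Tt.
II-1 is unaffected so carries T and received t from I-2 (tt), so II-1 is Tt.
Their cross gives offspring ratios 1/4 TT : 1/2 Tt : 1/4 tt. Conditioning on III-2 being unaffected, P(Tt) = 1/2 / 3/4 = 2/3.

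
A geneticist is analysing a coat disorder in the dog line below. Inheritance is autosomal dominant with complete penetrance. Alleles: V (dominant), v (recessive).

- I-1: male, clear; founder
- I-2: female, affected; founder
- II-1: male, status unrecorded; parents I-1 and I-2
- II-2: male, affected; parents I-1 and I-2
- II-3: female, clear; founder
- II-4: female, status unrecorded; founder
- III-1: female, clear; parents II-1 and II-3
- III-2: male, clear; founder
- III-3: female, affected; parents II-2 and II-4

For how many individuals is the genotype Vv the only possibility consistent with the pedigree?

Obligate heterozygotes: II-2 is affected so carries V and received v from I-1 (vv), so II-2 is Vv.
Every other individual is either homozygous by phenotype or has at least one consistent homozygous assignment, so the count is 1.

1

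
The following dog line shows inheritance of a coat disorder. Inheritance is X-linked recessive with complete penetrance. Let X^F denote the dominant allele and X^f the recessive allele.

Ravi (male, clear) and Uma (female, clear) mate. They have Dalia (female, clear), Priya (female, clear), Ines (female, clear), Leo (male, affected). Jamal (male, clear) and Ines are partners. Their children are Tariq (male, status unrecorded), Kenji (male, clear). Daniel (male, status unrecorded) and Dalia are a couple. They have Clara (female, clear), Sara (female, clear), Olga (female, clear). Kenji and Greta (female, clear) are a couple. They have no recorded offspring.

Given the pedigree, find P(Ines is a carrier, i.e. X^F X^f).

1/3

Ravi is clear, so Ravi is X^F Y.
Uma is clear so carries F and passed f to Leo (X^f Y), so Uma is X^F X^f.
Their cross gives offspring ratios 1/2 X^F X^F : 1/2 X^F X^f. Conditioning on Ines being clear, P(X^F X^f) = 1/2 / 1 = 1/2 before taking Ines's own offspring into account.
Jamal is clear, so Jamal is X^F Y.
Now use Ines's offspring. Probability of each recorded status — clear son Kenji: 1/2 if Ines is X^F X^f, 1 if X^F X^F. (Tariq: equally likely either way, so uninformative.)
Bayes: P(X^F X^f) = 1/2·1/2 / (1/2·1/2 + 1/2·1) = 1/3.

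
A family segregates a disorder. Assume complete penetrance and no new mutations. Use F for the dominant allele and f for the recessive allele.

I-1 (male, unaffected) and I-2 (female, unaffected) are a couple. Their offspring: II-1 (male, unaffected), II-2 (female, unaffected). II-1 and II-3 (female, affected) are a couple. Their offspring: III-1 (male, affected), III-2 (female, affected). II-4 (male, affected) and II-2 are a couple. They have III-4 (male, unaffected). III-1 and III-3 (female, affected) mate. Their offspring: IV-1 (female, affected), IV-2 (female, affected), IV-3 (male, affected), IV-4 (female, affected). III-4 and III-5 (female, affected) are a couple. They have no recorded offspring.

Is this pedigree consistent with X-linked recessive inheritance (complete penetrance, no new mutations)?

No

Under X-linked recessive, III-2 (affected, female) cannot arise from II-1 (unaffected) × II-3 (affected).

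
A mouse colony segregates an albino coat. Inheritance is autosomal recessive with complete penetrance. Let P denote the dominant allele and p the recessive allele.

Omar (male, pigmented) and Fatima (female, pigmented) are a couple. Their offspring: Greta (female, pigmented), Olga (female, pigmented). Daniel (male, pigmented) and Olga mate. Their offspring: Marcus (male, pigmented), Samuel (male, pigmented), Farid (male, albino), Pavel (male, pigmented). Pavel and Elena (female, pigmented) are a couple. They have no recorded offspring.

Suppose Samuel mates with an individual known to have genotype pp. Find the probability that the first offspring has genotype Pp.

2/3

Daniel is pigmented so carries P and passed p to Farid (pp), so Daniel is Pp.
Olga is pigmented so carries P and passed p to Farid (pp), so Olga is Pp.
Samuel is a pigmented offspring of Daniel (Pp) × Olga (Pp), whose cross gives 1/4 PP : 1/2 Pp : 1/4 pp; conditioning on being pigmented, Samuel is PP with probability 1/3, Pp with probability 2/3.
Summing over parental genotype combinations, P(offspring has genotype Pp) = 1/3·1 + 2/3·1/2 = 2/3.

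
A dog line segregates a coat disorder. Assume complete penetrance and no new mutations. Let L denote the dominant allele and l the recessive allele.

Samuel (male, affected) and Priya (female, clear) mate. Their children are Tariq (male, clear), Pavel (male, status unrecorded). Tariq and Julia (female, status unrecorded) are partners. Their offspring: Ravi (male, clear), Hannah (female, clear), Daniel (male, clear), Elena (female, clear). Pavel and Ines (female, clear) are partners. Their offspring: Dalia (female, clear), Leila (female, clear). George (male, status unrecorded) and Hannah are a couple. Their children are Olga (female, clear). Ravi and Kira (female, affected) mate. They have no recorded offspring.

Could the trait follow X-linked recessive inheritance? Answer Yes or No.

A consistent assignment under X-linked recessive exists: Samuel X^l Y, Priya X^L X^L, Tariq X^L Y, Pavel X^L Y, Julia X^L X^L, Ines X^L X^L, Ravi X^L Y, Hannah X^L X^L, Daniel X^L Y, Elena X^L X^L, George X^L Y, Kira X^l X^l, Dalia X^L X^L, Leila X^L X^L, Olga X^L X^L.
In this assignment every recorded phenotype matches its genotype and every non-founder's genotype is obtainable from its parents' genotypes, so the pedigree is consistent.

Yes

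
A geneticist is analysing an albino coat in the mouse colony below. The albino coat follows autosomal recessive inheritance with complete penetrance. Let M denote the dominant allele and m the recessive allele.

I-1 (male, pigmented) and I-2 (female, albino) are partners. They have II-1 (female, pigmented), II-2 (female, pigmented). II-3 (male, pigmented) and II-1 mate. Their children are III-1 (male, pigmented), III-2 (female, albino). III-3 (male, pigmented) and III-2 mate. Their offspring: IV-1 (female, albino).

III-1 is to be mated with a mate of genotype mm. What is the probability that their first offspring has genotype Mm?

2/3

II-3 is pigmented so carries M and passed m to III-2 (mm), so II-3 is Mm.
II-1 is pigmented so carries M and received m from I-2 (mm), so II-1 is Mm.
III-1 is a pigmented offspring of II-3 (Mm) × II-1 (Mm), whose cross gives 1/4 MM : 1/2 Mm : 1/4 mm; conditioning on being pigmented, III-1 is MM with probability 1/3, Mm with probability 2/3.
Summing over parental genotype combinations, P(offspring has genotype Mm) = 1/3·1 + 2/3·1/2 = 2/3.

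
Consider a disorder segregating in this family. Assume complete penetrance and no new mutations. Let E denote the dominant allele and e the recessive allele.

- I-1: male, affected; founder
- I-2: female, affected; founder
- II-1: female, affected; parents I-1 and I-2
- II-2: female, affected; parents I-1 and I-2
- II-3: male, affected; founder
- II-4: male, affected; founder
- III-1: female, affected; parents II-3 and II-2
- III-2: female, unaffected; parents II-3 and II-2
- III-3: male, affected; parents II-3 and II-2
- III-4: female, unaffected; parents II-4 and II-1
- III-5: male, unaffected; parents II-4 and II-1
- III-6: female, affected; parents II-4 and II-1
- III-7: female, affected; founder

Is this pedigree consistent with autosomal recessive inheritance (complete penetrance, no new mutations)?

Under autosomal recessive, III-2 (unaffected, female) cannot arise from II-3 (affected) × II-2 (affected).

No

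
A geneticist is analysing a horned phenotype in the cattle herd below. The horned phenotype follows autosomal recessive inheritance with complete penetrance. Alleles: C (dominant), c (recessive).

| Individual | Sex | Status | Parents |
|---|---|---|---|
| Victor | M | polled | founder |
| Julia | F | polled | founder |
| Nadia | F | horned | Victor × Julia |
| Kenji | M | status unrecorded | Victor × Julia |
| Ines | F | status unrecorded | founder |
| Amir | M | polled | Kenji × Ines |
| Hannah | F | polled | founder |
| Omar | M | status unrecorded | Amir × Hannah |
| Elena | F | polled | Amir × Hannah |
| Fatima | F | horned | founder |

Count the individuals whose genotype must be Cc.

2

Obligate heterozygotes: Victor is polled so carries C and passed c to Nadia (cc), so Victor is Cc; Julia is polled so carries C and passed c to Nadia (cc), so Julia is Cc.
Every other individual is either homozygous by phenotype or has at least one consistent homozygous assignment, so the count is 2.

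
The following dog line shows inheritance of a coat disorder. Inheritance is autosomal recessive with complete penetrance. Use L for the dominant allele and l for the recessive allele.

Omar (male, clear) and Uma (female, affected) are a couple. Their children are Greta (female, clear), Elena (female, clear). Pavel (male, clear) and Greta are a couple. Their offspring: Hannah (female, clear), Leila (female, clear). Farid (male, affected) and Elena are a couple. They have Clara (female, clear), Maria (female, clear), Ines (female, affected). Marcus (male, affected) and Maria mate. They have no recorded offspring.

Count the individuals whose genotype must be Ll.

4

Obligate heterozygotes: Greta is clear so carries L and received l from Uma (ll), so Greta is Ll; Elena is clear so carries L and received l from Uma (ll), so Elena is Ll; Clara is clear so carries L and received l from Farid (ll), so Clara is Ll; Maria is clear so carries L and received l from Farid (ll), so Maria is Ll.
Every other individual is either homozygous by phenotype or has at least one consistent homozygous assignment, so the count is 4.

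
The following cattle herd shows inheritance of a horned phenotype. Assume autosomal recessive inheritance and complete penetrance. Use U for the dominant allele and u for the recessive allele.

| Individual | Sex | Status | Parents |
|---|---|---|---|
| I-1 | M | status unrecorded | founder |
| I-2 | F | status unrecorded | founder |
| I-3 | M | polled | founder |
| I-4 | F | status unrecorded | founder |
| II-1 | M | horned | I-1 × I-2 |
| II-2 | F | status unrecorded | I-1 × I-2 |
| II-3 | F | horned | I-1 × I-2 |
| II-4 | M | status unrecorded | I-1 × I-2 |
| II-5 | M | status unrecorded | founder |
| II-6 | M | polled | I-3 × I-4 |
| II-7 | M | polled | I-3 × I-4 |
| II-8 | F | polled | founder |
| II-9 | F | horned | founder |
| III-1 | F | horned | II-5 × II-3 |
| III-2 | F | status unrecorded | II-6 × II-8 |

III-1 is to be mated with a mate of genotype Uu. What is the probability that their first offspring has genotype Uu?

III-1 is horned, so III-1 is uu.
The cross gives 1/2 Uu : 1/2 uu, so P(offspring has genotype Uu) = 1/2.

1/2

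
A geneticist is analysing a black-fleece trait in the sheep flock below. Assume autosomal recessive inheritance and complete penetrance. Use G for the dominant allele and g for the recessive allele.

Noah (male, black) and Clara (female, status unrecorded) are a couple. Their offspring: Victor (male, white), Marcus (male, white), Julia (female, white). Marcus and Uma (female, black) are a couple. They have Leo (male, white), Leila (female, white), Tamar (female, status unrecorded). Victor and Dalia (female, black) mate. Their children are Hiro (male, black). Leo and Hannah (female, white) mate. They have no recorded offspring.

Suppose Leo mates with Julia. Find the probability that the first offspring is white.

3/4

Leo is white so carries G and received g from Uma (gg), so Leo is Gg.
Julia is white so carries G and received g from Noah (gg), so Julia is Gg.
The cross gives 1/4 GG : 1/2 Gg : 1/4 gg, so P(offspring is white) = 3/4.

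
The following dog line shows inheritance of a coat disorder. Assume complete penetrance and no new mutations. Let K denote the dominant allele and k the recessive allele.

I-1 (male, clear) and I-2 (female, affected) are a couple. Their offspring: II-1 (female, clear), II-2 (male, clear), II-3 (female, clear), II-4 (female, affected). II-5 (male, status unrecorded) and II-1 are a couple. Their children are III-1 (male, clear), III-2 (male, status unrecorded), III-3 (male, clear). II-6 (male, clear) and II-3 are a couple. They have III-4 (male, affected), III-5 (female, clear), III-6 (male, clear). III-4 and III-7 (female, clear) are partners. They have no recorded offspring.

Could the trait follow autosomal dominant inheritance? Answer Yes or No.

No

Under autosomal dominant, III-4 (affected, male) cannot arise from II-6 (clear) × II-3 (clear).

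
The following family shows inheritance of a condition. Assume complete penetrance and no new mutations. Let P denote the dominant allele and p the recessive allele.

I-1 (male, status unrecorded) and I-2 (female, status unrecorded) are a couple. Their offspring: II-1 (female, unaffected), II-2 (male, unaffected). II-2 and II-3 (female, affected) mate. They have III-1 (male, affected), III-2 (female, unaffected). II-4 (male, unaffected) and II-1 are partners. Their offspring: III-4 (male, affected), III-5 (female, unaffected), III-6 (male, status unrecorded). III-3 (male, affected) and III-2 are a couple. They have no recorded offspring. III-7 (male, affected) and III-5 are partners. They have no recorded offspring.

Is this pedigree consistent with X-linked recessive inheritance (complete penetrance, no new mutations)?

Yes

A consistent assignment under X-linked recessive exists: I-1 X^P Y, I-2 X^P X^p, II-1 X^P X^p, II-2 X^P Y, II-3 X^p X^p, II-4 X^P Y, III-1 X^p Y, III-2 X^P X^p, III-3 X^p Y, III-4 X^p Y, III-5 X^P X^P, III-6 X^P Y, III-7 X^p Y.
In this assignment every recorded phenotype matches its genotype and every non-founder's genotype is obtainable from its parents' genotypes, so the pedigree is consistent.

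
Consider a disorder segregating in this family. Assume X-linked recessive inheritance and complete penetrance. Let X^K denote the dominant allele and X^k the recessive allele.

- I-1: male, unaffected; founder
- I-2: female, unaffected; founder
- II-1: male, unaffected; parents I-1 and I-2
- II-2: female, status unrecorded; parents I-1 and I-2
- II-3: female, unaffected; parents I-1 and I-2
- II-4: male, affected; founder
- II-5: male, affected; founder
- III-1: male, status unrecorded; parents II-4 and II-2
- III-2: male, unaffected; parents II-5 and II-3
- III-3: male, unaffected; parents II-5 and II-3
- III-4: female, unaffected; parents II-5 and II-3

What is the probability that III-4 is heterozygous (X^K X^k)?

1

III-4 is unaffected so carries K and received k from II-5 (X^k Y), so III-4 is X^K X^k, giving P(X^K X^k) = 1.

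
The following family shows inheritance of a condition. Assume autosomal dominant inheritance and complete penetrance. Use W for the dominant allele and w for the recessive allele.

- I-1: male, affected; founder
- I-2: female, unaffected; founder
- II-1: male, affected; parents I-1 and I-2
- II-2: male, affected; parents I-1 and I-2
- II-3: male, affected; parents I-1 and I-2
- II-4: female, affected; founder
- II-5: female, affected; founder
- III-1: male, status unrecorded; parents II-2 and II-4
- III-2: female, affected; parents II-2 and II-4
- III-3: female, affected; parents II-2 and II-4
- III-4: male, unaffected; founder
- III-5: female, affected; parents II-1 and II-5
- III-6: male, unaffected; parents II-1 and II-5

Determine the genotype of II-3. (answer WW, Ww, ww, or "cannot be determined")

From phenotype alone, II-3 is WW or Ww.
II-3 is affected so carries W and received w from I-2 (ww), so II-3 is Ww.

Ww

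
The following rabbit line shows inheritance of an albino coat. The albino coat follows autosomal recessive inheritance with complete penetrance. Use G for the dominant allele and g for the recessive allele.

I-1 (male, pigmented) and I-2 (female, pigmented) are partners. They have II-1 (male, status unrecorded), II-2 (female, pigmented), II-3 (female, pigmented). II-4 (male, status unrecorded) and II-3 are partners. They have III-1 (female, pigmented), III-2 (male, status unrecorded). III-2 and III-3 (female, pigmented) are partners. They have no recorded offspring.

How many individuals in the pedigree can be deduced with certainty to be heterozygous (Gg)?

No individual's genotype is forced to Gg by the pedigree, so the count is 0.

0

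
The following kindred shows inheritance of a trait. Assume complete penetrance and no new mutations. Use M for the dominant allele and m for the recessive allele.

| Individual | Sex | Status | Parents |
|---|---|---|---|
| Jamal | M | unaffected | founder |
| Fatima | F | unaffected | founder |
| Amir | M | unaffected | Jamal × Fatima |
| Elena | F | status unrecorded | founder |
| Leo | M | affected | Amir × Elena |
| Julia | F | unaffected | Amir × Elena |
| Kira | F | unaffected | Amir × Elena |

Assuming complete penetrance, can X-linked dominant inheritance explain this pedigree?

Yes

A consistent assignment under X-linked dominant exists: Jamal X^m Y, Fatima X^m X^m, Amir X^m Y, Elena X^M X^m, Leo X^M Y, Julia X^m X^m, Kira X^m X^m.
In this assignment every recorded phenotype matches its genotype and every non-founder's genotype is obtainable from its parents' genotypes, so the pedigree is consistent.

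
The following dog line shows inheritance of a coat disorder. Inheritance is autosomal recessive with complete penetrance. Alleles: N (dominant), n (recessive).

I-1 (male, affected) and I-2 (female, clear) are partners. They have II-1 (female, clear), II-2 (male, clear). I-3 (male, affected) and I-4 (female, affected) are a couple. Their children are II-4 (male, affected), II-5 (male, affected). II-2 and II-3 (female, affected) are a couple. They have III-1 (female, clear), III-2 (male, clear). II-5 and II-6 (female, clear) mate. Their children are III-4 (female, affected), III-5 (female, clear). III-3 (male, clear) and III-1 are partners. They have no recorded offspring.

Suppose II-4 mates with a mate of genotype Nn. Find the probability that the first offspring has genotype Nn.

1/2

II-4 is affected, so II-4 is nn.
The cross gives 1/2 Nn : 1/2 nn, so P(offspring has genotype Nn) = 1/2.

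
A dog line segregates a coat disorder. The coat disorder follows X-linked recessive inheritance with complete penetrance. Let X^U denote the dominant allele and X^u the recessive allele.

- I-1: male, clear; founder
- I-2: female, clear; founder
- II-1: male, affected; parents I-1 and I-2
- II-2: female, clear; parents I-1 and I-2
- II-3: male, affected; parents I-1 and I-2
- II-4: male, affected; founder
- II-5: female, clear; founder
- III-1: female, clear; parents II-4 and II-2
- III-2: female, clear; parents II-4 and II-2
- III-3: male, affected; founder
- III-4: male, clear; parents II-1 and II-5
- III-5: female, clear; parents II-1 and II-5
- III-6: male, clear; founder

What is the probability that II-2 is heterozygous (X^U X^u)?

1/5

I-1 is clear, so I-1 is X^U Y.
I-2 is clear so carries U and passed u to II-1 (X^u Y), so I-2 is X^U X^u.
Their cross gives offspring ratios 1/2 X^U X^U : 1/2 X^U X^u. Conditioning on II-2 being clear, P(X^U X^u) = 1/2 / 1 = 1/2 before taking II-2's own offspring into account.
II-4 is affected, so II-4 is X^u Y.
Now use II-2's offspring. Probability of each recorded status — clear daughter III-1: 1/2 if II-2 is X^U X^u, 1 if X^U X^U; clear daughter III-2: 1/2 if II-2 is X^U X^u, 1 if X^U X^U.
Bayes: P(X^U X^u) = 1/2·1/4 / (1/2·1/4 + 1/2·1) = 1/5.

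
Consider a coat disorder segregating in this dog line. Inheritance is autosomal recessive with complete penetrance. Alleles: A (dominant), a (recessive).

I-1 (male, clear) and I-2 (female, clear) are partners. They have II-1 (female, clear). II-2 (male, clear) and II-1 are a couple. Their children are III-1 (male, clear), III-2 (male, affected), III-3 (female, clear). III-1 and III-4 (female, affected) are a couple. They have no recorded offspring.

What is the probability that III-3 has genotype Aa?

II-2 is clear so carries A and passed a to III-2 (aa), so II-2 is Aa.
II-1 is clear so carries A and passed a to III-2 (aa), so II-1 is Aa.
Their cross gives offspring ratios 1/4 AA : 1/2 Aa : 1/4 aa. Conditioning on III-3 being clear, P(Aa) = 1/2 / 3/4 = 2/3.

2/3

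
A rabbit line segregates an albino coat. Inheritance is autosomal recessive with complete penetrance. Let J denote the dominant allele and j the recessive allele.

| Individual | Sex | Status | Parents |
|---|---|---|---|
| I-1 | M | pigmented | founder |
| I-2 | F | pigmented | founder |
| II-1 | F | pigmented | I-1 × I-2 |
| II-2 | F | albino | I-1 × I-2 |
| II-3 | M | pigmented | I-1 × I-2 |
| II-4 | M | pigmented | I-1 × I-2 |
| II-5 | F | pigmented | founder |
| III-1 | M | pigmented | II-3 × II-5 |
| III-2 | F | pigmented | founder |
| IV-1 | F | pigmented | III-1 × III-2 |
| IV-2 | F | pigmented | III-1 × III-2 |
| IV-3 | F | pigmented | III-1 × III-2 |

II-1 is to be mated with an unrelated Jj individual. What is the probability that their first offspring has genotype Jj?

1/2

I-1 is pigmented so carries J and passed j to II-2 (jj), so I-1 is Jj.
I-2 is pigmented so carries J and passed j to II-2 (jj), so I-2 is Jj.
II-1 is a pigmented offspring of I-1 (Jj) × I-2 (Jj), whose cross gives 1/4 JJ : 1/2 Jj : 1/4 jj; conditioning on being pigmented, II-1 is JJ with probability 1/3, Jj with probability 2/3.
Summing over parental genotype combinations, P(offspring has genotype Jj) = 1/3·1/2 + 2/3·1/2 = 1/2.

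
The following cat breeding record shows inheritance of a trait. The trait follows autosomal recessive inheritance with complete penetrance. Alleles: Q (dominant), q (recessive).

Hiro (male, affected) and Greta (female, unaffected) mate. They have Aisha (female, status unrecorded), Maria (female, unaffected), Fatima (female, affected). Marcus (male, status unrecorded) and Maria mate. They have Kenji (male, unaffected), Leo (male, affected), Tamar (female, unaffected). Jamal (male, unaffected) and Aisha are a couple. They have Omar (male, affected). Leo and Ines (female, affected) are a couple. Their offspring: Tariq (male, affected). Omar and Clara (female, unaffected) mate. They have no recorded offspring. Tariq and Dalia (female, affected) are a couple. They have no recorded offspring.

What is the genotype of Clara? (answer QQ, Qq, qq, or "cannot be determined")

cannot be determined

Clara's phenotype allows QQ or Qq, and no parent or child forces a single allele at both positions; consistent genotype assignments exist with Clara as QQ or Qq.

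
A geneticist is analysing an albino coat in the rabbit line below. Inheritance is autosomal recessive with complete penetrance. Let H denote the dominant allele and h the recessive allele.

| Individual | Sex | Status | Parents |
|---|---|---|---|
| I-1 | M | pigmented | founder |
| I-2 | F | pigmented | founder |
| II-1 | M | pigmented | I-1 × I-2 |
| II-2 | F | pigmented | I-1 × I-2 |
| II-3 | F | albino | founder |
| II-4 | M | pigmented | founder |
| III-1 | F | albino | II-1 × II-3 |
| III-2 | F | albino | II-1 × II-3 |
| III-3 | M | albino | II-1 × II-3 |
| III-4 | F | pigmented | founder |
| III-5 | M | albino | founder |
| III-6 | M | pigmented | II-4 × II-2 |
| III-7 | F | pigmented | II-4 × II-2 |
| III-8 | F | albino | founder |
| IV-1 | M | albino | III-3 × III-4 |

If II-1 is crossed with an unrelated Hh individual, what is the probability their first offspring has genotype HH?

1/4

II-1 is pigmented so carries H and passed h to III-1 (hh), so II-1 is Hh.
The cross gives 1/4 HH : 1/2 Hh : 1/4 hh, so P(offspring has genotype HH) = 1/4.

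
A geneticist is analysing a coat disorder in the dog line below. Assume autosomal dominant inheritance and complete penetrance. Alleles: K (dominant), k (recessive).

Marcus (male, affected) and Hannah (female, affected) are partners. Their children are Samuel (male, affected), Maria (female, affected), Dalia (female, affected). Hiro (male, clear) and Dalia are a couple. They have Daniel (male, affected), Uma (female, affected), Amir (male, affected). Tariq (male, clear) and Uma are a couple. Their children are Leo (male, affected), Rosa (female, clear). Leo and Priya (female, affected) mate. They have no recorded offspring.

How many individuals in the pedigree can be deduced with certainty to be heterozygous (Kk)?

Obligate heterozygotes: Daniel is affected so carries K and received k from Hiro (kk), so Daniel is Kk; Uma is affected so carries K and received k from Hiro (kk), so Uma is Kk; Amir is affected so carries K and received k from Hiro (kk), so Amir is Kk; Leo is affected so carries K and received k from Tariq (kk), so Leo is Kk.
Every other individual is either homozygous by phenotype or has at least one consistent homozygous assignment, so the count is 4.

4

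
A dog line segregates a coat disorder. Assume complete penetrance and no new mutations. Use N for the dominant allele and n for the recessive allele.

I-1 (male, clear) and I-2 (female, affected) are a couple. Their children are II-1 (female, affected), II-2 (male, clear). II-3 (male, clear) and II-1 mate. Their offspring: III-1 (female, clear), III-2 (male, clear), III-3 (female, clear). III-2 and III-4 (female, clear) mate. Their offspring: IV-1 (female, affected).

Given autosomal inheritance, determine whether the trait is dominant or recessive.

III-2 and III-4 are both clear yet have an affected child IV-1. Under dominance, an affected child requires at least one affected parent, so the trait cannot be dominant.

recessive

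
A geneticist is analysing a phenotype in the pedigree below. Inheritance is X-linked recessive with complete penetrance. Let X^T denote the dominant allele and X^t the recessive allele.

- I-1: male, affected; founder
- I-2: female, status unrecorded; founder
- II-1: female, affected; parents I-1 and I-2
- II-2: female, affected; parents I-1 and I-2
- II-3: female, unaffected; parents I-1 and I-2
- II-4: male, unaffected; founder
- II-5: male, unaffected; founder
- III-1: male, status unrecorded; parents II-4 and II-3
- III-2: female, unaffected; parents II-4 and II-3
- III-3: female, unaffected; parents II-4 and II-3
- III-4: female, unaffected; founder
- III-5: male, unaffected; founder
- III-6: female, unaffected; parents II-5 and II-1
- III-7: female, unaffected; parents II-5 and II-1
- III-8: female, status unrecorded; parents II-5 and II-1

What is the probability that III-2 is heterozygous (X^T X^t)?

II-4 is unaffected, so II-4 is X^T Y.
II-3 is unaffected so carries T and received t from I-1 (X^t Y), so II-3 is X^T X^t.
Their cross gives offspring ratios 1/2 X^T X^T : 1/2 X^T X^t. Conditioning on III-2 being unaffected, P(X^T X^t) = 1/2 / 1 = 1/2.

1/2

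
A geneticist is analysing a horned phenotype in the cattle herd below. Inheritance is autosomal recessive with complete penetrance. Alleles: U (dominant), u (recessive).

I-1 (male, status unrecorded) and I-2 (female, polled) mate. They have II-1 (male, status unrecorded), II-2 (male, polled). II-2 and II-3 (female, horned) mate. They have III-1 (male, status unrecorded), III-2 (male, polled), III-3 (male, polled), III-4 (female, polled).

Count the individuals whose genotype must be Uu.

3

Obligate heterozygotes: III-2 is polled so carries U and received u from II-3 (uu), so III-2 is Uu; III-3 is polled so carries U and received u from II-3 (uu), so III-3 is Uu; III-4 is polled so carries U and received u from II-3 (uu), so III-4 is Uu.
Every other individual is either homozygous by phenotype or has at least one consistent homozygous assignment, so the count is 3.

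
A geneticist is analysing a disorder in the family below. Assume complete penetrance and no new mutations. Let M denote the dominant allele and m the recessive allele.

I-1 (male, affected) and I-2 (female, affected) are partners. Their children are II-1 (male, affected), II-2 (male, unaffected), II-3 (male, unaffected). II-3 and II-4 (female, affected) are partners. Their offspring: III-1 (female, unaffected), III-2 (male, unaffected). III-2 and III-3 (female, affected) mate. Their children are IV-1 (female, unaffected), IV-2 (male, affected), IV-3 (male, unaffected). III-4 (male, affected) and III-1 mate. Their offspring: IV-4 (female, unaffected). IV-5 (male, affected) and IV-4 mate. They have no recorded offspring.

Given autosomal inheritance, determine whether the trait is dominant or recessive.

dominant

I-1 and I-2 are both affected yet have an unaffected child II-2. Under a recessive model two affected parents are homozygous and every child would be affected, so the trait cannot be recessive.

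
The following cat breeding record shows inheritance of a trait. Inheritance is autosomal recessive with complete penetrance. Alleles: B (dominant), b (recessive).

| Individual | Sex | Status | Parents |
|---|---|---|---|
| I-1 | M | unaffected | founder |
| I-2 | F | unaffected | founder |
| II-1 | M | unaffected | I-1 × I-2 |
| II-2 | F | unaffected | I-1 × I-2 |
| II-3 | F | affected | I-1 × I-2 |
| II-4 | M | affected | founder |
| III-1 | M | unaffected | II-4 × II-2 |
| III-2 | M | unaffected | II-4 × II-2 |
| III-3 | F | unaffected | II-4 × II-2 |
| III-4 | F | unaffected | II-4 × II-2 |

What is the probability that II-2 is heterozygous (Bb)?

I-1 is unaffected so carries B and passed b to II-3 (bb), so I-1 is Bb.
I-2 is unaffected so carries B and passed b to II-3 (bb), so I-2 is Bb.
Their cross gives offspring ratios 1/4 BB : 1/2 Bb : 1/4 bb. Conditioning on II-2 being unaffected, P(Bb) = 1/2 / 3/4 = 2/3 before taking II-2's own offspring into account.
II-4 is affected, so II-4 is bb.
Now use II-2's offspring. Probability of each recorded status — unaffected son III-1: 1/2 if II-2 is Bb, 1 if BB; unaffected son III-2: 1/2 if II-2 is Bb, 1 if BB; unaffected daughter III-3: 1/2 if II-2 is Bb, 1 if BB; unaffected daughter III-4: 1/2 if II-2 is Bb, 1 if BB.
Bayes: P(Bb) = 2/3·1/16 / (2/3·1/16 + 1/3·1) = 1/9.

1/9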